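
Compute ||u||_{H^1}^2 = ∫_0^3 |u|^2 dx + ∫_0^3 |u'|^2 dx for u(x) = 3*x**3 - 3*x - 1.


||u||_{H^1}^2 = 378291/70

The H^1 norm (squared) on an interval (0, L) is
  ||u||_{H^1}^2 = ∫_0^L u(x)^2 dx + ∫_0^L u'(x)^2 dx.
Compute u'(x) = 9*x**2 - 3.
Then u(x)^2 = 9*x**6 - 18*x**4 - 6*x**3 + 9*x**2 + 6*x + 1 and u'(x)^2 = 81*x**4 - 54*x**2 + 9.
Integrate each monomial from 0 to 3 using ∫_0^3 c·x^n dx = c·3^(n+1)/(n+1):
  ∫_0^3 u(x)^2 dx = ∫_0^3 (9*x^6 - 18*x^4 - 6*x^3 + 9*x^2 + 6*x + 1) dx. Term by term:
    ∫_0^3 9*x^6 dx = 19683/7;  ∫_0^3 -18*x^4 dx = -4374/5;  ∫_0^3 -6*x^3 dx = -243/2;
    ∫_0^3 9*x^2 dx = 81;  ∫_0^3 6*x dx = 27;  ∫_0^3 1 dx = 3.
  Sum: 19683/7 − 4374/5 − 243/2 + 81 + 27 + 3 = 134859/70.
  ∫_0^3 u'(x)^2 dx = ∫_0^3 (81*x^4 - 54*x^2 + 9) dx. Term by term:
    ∫_0^3 81*x^4 dx = 19683/5;  ∫_0^3 -54*x^2 dx = -486;  ∫_0^3 9 dx = 27.
  Sum: 19683/5 − 486 + 27 = 17388/5.
Adding: ||u||_{H^1}^2 = 134859/70 + 17388/5 = 378291/70.


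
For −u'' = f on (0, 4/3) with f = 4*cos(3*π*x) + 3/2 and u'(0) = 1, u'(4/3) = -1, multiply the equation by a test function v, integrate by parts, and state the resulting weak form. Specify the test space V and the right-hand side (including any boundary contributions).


V = H^1(0, 4/3) (v unrestricted at boundary; u is determined up to an additive constant); weak form: ∫_0^4/3 u'v' dx = ∫_0^4/3 (4*cos(3*π*x) + 3/2) v dx − v(4/3) − v(0) for all v ∈ V.

Multiply both sides by a test function v and integrate from 0 to 4/3:
  ∫_0^4/3 −u''(x) v(x) dx = ∫_0^4/3 f(x) v(x) dx.
Integrate the LHS by parts once:
  ∫_0^4/3 −u'' v dx = −[u'(x) v(x)]_0^4/3 + ∫_0^4/3 u'(x) v'(x) dx.
Thus ∫_0^4/3 u'(x) v'(x) dx = ∫_0^4/3 f(x) v(x) dx + [u'(x) v(x)]_0^4/3.
Choose V so that boundary terms are either known or forced to vanish.
u has inhomogeneous Neumann u'(0) = 1, u'(4/3) = -1. [u' v]_0^4/3 = (-1)·v(4/3) − (1)·v(0) = − v(4/3) − v(0). Take V = H^1(0, 4/3); boundary term becomes part of RHS.
Weak formulation: find u (satisfying any essential BC) such that ∫_0^4/3 u'(x) v'(x) dx = ∫_0^4/3 f v dx − v(4/3) − v(0) for all v ∈ V (Neumann data are natural BCs: they enter the RHS as boundary terms).
Substituting f(x) = 4*cos(3*π*x) + 3/2, the right-hand side is ∫_0^4/3 (4*cos(3*π*x) + 3/2) v dx − v(4/3) − v(0).
Compatibility check (pure Neumann): taking v ≡ 1 ∈ V gives 0 = ∫_0^4/3 f dx + (-1) − (1), i.e. ∫_0^4/3 f dx must equal u'(0) − u'(4/3) = 2. Indeed ∫_0^4/3 (4*cos(3*π*x) + 3/2) dx = 2, so the data are compatible. The solution is then unique only up to an additive constant (fix it e.g. by requiring ∫_0^4/3 u dx = 0).


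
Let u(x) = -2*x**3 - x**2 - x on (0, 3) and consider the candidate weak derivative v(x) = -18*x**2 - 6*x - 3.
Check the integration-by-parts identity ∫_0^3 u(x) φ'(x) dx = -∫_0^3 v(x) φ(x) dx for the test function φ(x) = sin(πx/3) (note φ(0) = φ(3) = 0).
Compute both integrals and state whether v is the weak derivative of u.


LHS = -648/π^3 + 186/π, RHS = -1944/π^3 + 558/π. No, v is not the weak derivative of u.

u(x) = -2*x**3 - x**2 - x, classical derivative u'(x) = -6*x**2 - 2*x - 1.
φ(x) = sin(πx/3), so φ'(x) = π*cos(π*x/3)/3.
Note φ(0) = φ(3) = 0, so the boundary term u·φ vanishes.
LHS = ∫_0^3 u(x) φ'(x) dx = ∫_0^3 (-2*π*x^3*cos(π*x/3)/3 - π*x^2*cos(π*x/3)/3 - π*x*cos(π*x/3)/3) dx. Term by term:
  ∫_0^3 -2*π*x^3*cos(π*x/3)/3 dx = -648/π^3 + 162/π;  ∫_0^3 -π*x*cos(π*x/3)/3 dx = 6/π;  ∫_0^3 -π*x^2*cos(π*x/3)/3 dx = 18/π.
Sum: -648/π^3 + 162/π + 6/π + 18/π = -648/π^3 + 186/π.
So LHS = -648/π^3 + 186/π.
∫_0^3 v(x) φ(x) dx = ∫_0^3 (-18*x^2*sin(π*x/3) - 6*x*sin(π*x/3) - 3*sin(π*x/3)) dx. Term by term:
  ∫_0^3 -3*sin(π*x/3) dx = -18/π;  ∫_0^3 -18*x^2*sin(π*x/3) dx = -486/π + 1944/π^3;  ∫_0^3 -6*x*sin(π*x/3) dx = -54/π.
Sum: -18/π + -486/π + 1944/π^3 − 54/π = -558/π + 1944/π^3.
So RHS = -∫_0^3 v(x) φ(x) dx = -1944/π^3 + 558/π.
LHS − RHS = -372/π + 1296/π^3 ≠ 0, so the identity fails.
(For a valid weak derivative the identity must hold for EVERY test function, in particular this one. The failure shows v is NOT the weak derivative of u.)
Correct weak derivative would be u'(x) = -6*x**2 - 2*x - 1.


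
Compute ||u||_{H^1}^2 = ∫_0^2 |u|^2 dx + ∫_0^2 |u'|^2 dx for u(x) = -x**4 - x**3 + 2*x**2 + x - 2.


||u||_{H^1}^2 = 117118/315

The H^1 norm (squared) on an interval (0, L) is
  ||u||_{H^1}^2 = ∫_0^L u(x)^2 dx + ∫_0^L u'(x)^2 dx.
Compute u'(x) = -4*x**3 - 3*x**2 + 4*x + 1.
Then u(x)^2 = x**8 + 2*x**7 - 3*x**6 - 6*x**5 + 6*x**4 + 8*x**3 - 7*x**2 - 4*x + 4 and u'(x)^2 = 16*x**6 + 24*x**5 - 23*x**4 - 32*x**3 + 10*x**2 + 8*x + 1.
Integrate each monomial from 0 to 2 using ∫_0^2 c·x^n dx = c·2^(n+1)/(n+1):
  ∫_0^2 u(x)^2 dx = ∫_0^2 (x^8 + 2*x^7 - 3*x^6 - 6*x^5 + 6*x^4 + 8*x^3 - 7*x^2 - 4*x + 4) dx. Term by term:
    ∫_0^2 x^8 dx = 512/9;  ∫_0^2 2*x^7 dx = 64;  ∫_0^2 -3*x^6 dx = -384/7;
    ∫_0^2 -6*x^5 dx = -64;  ∫_0^2 6*x^4 dx = 192/5;  ∫_0^2 8*x^3 dx = 32;
    ∫_0^2 -7*x^2 dx = -56/3;  ∫_0^2 -4*x dx = -8;  ∫_0^2 4 dx = 8.
  Sum: 512/9 + 64 − 384/7 − 64 + 192/5 + 32 − 56/3 − 8 + 8 = 16936/315.
  ∫_0^2 u'(x)^2 dx = ∫_0^2 (16*x^6 + 24*x^5 - 23*x^4 - 32*x^3 + 10*x^2 + 8*x + 1) dx. Term by term:
    ∫_0^2 16*x^6 dx = 2048/7;  ∫_0^2 24*x^5 dx = 256;  ∫_0^2 -23*x^4 dx = -736/5;
    ∫_0^2 -32*x^3 dx = -128;  ∫_0^2 10*x^2 dx = 80/3;  ∫_0^2 8*x dx = 16;
    ∫_0^2 1 dx = 2.
  Sum: 2048/7 + 256 − 736/5 − 128 + 80/3 + 16 + 2 = 33394/105.
Adding: ||u||_{H^1}^2 = 16936/315 + 33394/105 = 117118/315.


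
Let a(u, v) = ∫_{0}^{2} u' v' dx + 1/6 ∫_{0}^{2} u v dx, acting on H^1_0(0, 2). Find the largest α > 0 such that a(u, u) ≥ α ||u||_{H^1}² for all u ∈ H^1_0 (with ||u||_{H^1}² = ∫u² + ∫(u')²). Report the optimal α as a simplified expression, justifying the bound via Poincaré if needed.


α = (2/3 + π^2)/(4 + π^2)

Coercivity of a(·,·) on H^1_0(0, 2) means a(u, u) ≥ α ||u||_{H^1}² for every u ∈ H^1_0.
The interval has length L = 2, and Poincaré/coercivity depend only on L. Here a(u, u) = ∫(u')² + (1/6)·∫u².
Here 0 < c = 1/6 < 1. The condition a(u,u) ≥ α||u||_{H^1}² reads (1−α)∫(u')² ≥ (α−c)∫u². Any admissible α is ≤ 1 (rapidly oscillating u have ∫u²/∫(u')² → 0), and α = 1 would force 0 ≥ (1−c)∫u², impossible since c < 1; so 1−α > 0. By the sharp Poincaré inequality on H^1_0 of an interval of length L, ∫(u')² ≥ (π/L)²∫u² with equality for the first sine mode sin(π(x−x₀)/L) (x₀ the left endpoint), so the inequality holds for all u iff (1−α)(π/L)² ≥ α − c, i.e. α ≤ ((π/L)² + c)/((π/L)² + 1) = (1 + c(L/π)²)/(1 + (L/π)²). With (π/L)² = π^2/4 and c = 1/6, the largest admissible constant is α = ((π/L)² + c)/((π/L)² + 1).
Simplifying, α = (2/3 + π^2)/(4 + π^2).


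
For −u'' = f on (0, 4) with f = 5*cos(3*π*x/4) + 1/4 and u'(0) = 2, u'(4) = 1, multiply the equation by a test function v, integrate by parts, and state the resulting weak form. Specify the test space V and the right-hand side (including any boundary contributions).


V = H^1(0, 4) (v unrestricted at boundary; u is determined up to an additive constant); weak form: ∫_0^4 u'v' dx = ∫_0^4 (5*cos(3*π*x/4) + 1/4) v dx + v(4) − 2·v(0) for all v ∈ V.

Multiply both sides by a test function v and integrate from 0 to 4:
  ∫_0^4 −u''(x) v(x) dx = ∫_0^4 f(x) v(x) dx.
Integrate the LHS by parts once:
  ∫_0^4 −u'' v dx = −[u'(x) v(x)]_0^4 + ∫_0^4 u'(x) v'(x) dx.
Thus ∫_0^4 u'(x) v'(x) dx = ∫_0^4 f(x) v(x) dx + [u'(x) v(x)]_0^4.
Choose V so that boundary terms are either known or forced to vanish.
u has inhomogeneous Neumann u'(0) = 2, u'(4) = 1. [u' v]_0^4 = (1)·v(4) − (2)·v(0) = v(4) − 2·v(0). Take V = H^1(0, 4); boundary term becomes part of RHS.
Weak formulation: find u (satisfying any essential BC) such that ∫_0^4 u'(x) v'(x) dx = ∫_0^4 f v dx + v(4) − 2·v(0) for all v ∈ V (Neumann data are natural BCs: they enter the RHS as boundary terms).
Substituting f(x) = 5*cos(3*π*x/4) + 1/4, the right-hand side is ∫_0^4 (5*cos(3*π*x/4) + 1/4) v dx + v(4) − 2·v(0).
Compatibility check (pure Neumann): taking v ≡ 1 ∈ V gives 0 = ∫_0^4 f dx + (1) − (2), i.e. ∫_0^4 f dx must equal u'(0) − u'(4) = 1. Indeed ∫_0^4 (5*cos(3*π*x/4) + 1/4) dx = 1, so the data are compatible. The solution is then unique only up to an additive constant (fix it e.g. by requiring ∫_0^4 u dx = 0).


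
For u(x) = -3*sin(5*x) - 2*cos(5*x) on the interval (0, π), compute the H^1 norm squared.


||u||_{H^1(0,π)}^2 = 169*π

u'(x) = 10*sin(5*x) - 15*cos(5*x).
Expand u² and (u')² and integrate term by term on (0, π), using: for integers n ≥ 1, ∫_0^π sin²(nx) dx = ∫_0^π cos²(nx) dx = π/2; for n ≠ n', ∫_0^π sin(nx)sin(n'x) dx = ∫_0^π cos(nx)cos(n'x) dx = 0; and by product-to-sum, ∫_0^π sin(nx)cos(n'x) dx = ½∫_0^π [sin((n+n')x) + sin((n−n')x)] dx, which is 0 when n+n' is even and 2n/(n²−n'²) when n+n' is odd (it need not vanish on (0, π)).
  u² squared terms: (-3)²·∫sin(5x)² dx = 9·π/2 = 9*π/2;  (-2)²·∫cos(5x)² dx = 4·π/2 = 2*π.
  u² cross terms: 2·(-3)·(-2)·∫sin(5x)·cos(5x) dx = 12·(0) = 0.
  So ∫_0^π u² dx = 9*π/2 + 2*π + 0 = 13*π/2.
  (u')² squared terms: (-15)²·∫cos(5x)² dx = 225·π/2 = 225*π/2;  (10)²·∫sin(5x)² dx = 100·π/2 = 50*π.
  (u')² cross terms: 2·(-15)·(10)·∫cos(5x)·sin(5x) dx = -300·(0) = 0.
  So ∫_0^π (u')² dx = 225*π/2 + 50*π + 0 = 325*π/2.
||u||_{H^1}^2 = (13*π/2) + (325*π/2) = 169*π.


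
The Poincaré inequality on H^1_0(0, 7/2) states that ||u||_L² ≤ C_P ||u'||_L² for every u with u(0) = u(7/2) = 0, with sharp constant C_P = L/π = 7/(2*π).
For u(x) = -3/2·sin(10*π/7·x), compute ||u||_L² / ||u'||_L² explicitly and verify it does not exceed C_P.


||u||_L² / ||u'||_L² = 7/(10*π) < C_P = 7/(2*π).

u(x) = -3/2·sin(10*π/7·x), so u'(x) = -15*π*cos(10*π*x/7)/7.
Writing u(x) = A·sin(kπx/L) with A = -3/2 and k = 5, use ∫_0^L sin²(kπx/L) dx = L/2 and ∫_0^L cos²(kπx/L) dx = L/2.
u² = 9/4·sin²(10*π/7·x) and (u')² = 225*π^2/49·cos²(10*π/7·x), and each of sin², cos² integrates to L/2 = 7/4 over (0, 7/2).
∫_0^7/2 u² dx = 63/16, so ||u||_L² = 3*sqrt(7)/4.
∫_0^7/2 (u')² dx = 225*π^2/28, so ||u'||_L² = 15*sqrt(7)*π/14.
Ratio ||u||_L² / ||u'||_L² = 7/(10*π).
Sharp Poincaré constant on H^1_0(0, 7/2) is C_P = L/π = 7/(2*π), achieved by sin(2*π/7·x).
This is the k = 5 harmonic; the ratio L/(kπ) is strictly less than C_P = L/π, consistent with the sharp inequality ||u||_L² ≤ C_P ||u'||_L².


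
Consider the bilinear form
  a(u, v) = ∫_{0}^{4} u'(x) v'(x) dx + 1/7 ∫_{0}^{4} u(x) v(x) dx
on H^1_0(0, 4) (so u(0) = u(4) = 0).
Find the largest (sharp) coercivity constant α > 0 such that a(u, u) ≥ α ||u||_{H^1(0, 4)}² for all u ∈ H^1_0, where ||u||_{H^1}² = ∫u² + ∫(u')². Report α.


α = (16/7 + π^2)/(π^2 + 16)

Coercivity of a(·,·) on H^1_0(0, 4) means a(u, u) ≥ α ||u||_{H^1}² for every u ∈ H^1_0.
The interval has length L = 4, and Poincaré/coercivity depend only on L. Here a(u, u) = ∫(u')² + (1/7)·∫u².
Here 0 < c = 1/7 < 1. The condition a(u,u) ≥ α||u||_{H^1}² reads (1−α)∫(u')² ≥ (α−c)∫u². Any admissible α is ≤ 1 (rapidly oscillating u have ∫u²/∫(u')² → 0), and α = 1 would force 0 ≥ (1−c)∫u², impossible since c < 1; so 1−α > 0. By the sharp Poincaré inequality on H^1_0 of an interval of length L, ∫(u')² ≥ (π/L)²∫u² with equality for the first sine mode sin(π(x−x₀)/L) (x₀ the left endpoint), so the inequality holds for all u iff (1−α)(π/L)² ≥ α − c, i.e. α ≤ ((π/L)² + c)/((π/L)² + 1) = (1 + c(L/π)²)/(1 + (L/π)²). With (π/L)² = π^2/16 and c = 1/7, the largest admissible constant is α = ((π/L)² + c)/((π/L)² + 1).
Simplifying, α = (16/7 + π^2)/(π^2 + 16).


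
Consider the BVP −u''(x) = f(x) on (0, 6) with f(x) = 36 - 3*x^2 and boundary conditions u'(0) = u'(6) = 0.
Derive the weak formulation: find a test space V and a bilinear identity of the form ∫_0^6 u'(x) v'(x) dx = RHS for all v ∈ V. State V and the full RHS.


V = H^1(0, 6) (no boundary constraint on v; u is determined up to an additive constant); weak form: ∫_0^6 u'v' dx = ∫_0^6 (36 - 3*x^2) v dx for all v ∈ V.

Multiply both sides by a test function v and integrate from 0 to 6:
  ∫_0^6 −u''(x) v(x) dx = ∫_0^6 f(x) v(x) dx.
Integrate the LHS by parts once:
  ∫_0^6 −u'' v dx = −[u'(x) v(x)]_0^6 + ∫_0^6 u'(x) v'(x) dx.
Thus ∫_0^6 u'(x) v'(x) dx = ∫_0^6 f(x) v(x) dx + [u'(x) v(x)]_0^6.
Choose V so that boundary terms are either known or forced to vanish.
u has homogeneous Neumann: u'(0) = u'(6) = 0. So [u' v]_0^6 = 0·v(6) − 0·v(0) = 0 for any v; take V = H^1(0, 6).
Weak formulation: find u (satisfying any essential BC) such that ∫_0^6 u'(x) v'(x) dx = ∫_0^6 f v dx for all v ∈ V (homogeneous Neumann, so boundary terms vanish).
Substituting f(x) = 36 - 3*x^2, the right-hand side is ∫_0^6 (36 - 3*x^2) v dx.
Compatibility check (pure Neumann): taking v ≡ 1 ∈ V gives 0 = ∫_0^6 f dx + (0) − (0), i.e. ∫_0^6 f dx must equal u'(0) − u'(6) = 0. Indeed ∫_0^6 (36 - 3*x^2) dx = 0, so the data are compatible. The solution is then unique only up to an additive constant (fix it e.g. by requiring ∫_0^6 u dx = 0).


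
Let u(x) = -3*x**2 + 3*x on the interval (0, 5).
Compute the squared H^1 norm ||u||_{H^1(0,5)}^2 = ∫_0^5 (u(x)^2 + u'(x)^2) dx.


||u||_{H^1}^2 = 8565/2

The H^1 norm (squared) on an interval (0, L) is
  ||u||_{H^1}^2 = ∫_0^L u(x)^2 dx + ∫_0^L u'(x)^2 dx.
Compute u'(x) = 3 - 6*x.
Then u(x)^2 = 9*x**4 - 18*x**3 + 9*x**2 and u'(x)^2 = 36*x**2 - 36*x + 9.
Integrate each monomial from 0 to 5 using ∫_0^5 c·x^n dx = c·5^(n+1)/(n+1):
  ∫_0^5 u(x)^2 dx = ∫_0^5 (9*x^4 - 18*x^3 + 9*x^2) dx. Term by term:
    ∫_0^5 9*x^4 dx = 5625;  ∫_0^5 -18*x^3 dx = -5625/2;  ∫_0^5 9*x^2 dx = 375.
  Sum: 5625 − 5625/2 + 375 = 6375/2.
  ∫_0^5 u'(x)^2 dx = ∫_0^5 (36*x^2 - 36*x + 9) dx. Term by term:
    ∫_0^5 36*x^2 dx = 1500;  ∫_0^5 -36*x dx = -450;  ∫_0^5 9 dx = 45.
  Sum: 1500 − 450 + 45 = 1095.
Adding: ||u||_{H^1}^2 = 6375/2 + 1095 = 8565/2.


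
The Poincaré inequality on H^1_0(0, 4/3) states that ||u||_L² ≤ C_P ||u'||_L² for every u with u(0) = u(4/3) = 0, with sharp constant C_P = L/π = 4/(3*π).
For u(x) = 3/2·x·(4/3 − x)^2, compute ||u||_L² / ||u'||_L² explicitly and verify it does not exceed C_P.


||u||_L² / ||u'||_L² = 2*sqrt(14)/21 < C_P = 4/(3*π).

u(x) = 3/2·x·(4/3 − x)^2, so u'(x) = (3*x - 4)*(9*x - 4)/6.
u(x) = 3/2·x·(4/3 − x)^2 vanishes at x = 0 and x = 4/3, so u ∈ H^1_0(0, 4/3). Differentiate via the product rule and integrate the resulting polynomials term by term.
  ∫_0^4/3 u² dx = ∫_0^4/3 (9*x^6/4 - 12*x^5 + 24*x^4 - 64*x^3/3 + 64*x^2/9) dx. Term by term:
    ∫_0^4/3 9*x^6/4 dx = 4096/1701;  ∫_0^4/3 -12*x^5 dx = -8192/729;  ∫_0^4/3 24*x^4 dx = 8192/405;
    ∫_0^4/3 -64*x^3/3 dx = -4096/243;  ∫_0^4/3 64*x^2/9 dx = 4096/729.
  Sum: 4096/1701 − 8192/729 + 8192/405 − 4096/243 + 4096/729 = 4096/25515.
  ∫_0^4/3 (u')² dx = ∫_0^4/3 (81*x^4/4 - 72*x^3 + 88*x^2 - 128*x/3 + 64/9) dx. Term by term:
    ∫_0^4/3 81*x^4/4 dx = 256/15;  ∫_0^4/3 -72*x^3 dx = -512/9;  ∫_0^4/3 88*x^2 dx = 5632/81;
    ∫_0^4/3 -128*x/3 dx = -1024/27;  ∫_0^4/3 64/9 dx = 256/27.
  Sum: 256/15 − 512/9 + 5632/81 − 1024/27 + 256/27 = 512/405.
∫_0^4/3 u² dx = 4096/25515, so ||u||_L² = 64*sqrt(35)/945.
∫_0^4/3 (u')² dx = 512/405, so ||u'||_L² = 16*sqrt(10)/45.
Ratio ||u||_L² / ||u'||_L² = 2*sqrt(14)/21.
Sharp Poincaré constant on H^1_0(0, 4/3) is C_P = L/π = 4/(3*π), achieved by sin(3*π/4·x).
A polynomial bump cannot attain the sharp Poincaré constant (only the first sine eigenfunction does), so the ratio is strictly less than C_P, consistent with ||u||_L² ≤ C_P ||u'||_L².


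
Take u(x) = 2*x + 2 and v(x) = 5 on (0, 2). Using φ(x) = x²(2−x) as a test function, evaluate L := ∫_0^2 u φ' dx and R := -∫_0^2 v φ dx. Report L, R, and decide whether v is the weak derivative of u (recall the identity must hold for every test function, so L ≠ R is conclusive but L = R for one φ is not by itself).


LHS = -8/3, RHS = -20/3. No, v is not the weak derivative of u.

u(x) = 2*x + 2, classical derivative u'(x) = 2.
φ(x) = x²(2−x), so φ'(x) = x*(4 - 3*x).
Note φ(0) = φ(2) = 0, so the boundary term u·φ vanishes.
LHS = ∫_0^2 u(x) φ'(x) dx = ∫_0^2 (-6*x^3 + 2*x^2 + 8*x) dx. Term by term:
  ∫_0^2 -6*x^3 dx = -24;  ∫_0^2 2*x^2 dx = 16/3;  ∫_0^2 8*x dx = 16.
Sum: -24 + 16/3 + 16 = -8/3.
So LHS = -8/3.
∫_0^2 v(x) φ(x) dx = ∫_0^2 (-5*x^3 + 10*x^2) dx. Term by term:
  ∫_0^2 -5*x^3 dx = -20;  ∫_0^2 10*x^2 dx = 80/3.
Sum: -20 + 80/3 = 20/3.
So RHS = -∫_0^2 v(x) φ(x) dx = -20/3.
LHS − RHS = 4 ≠ 0, so the identity fails.
(For a valid weak derivative the identity must hold for EVERY test function, in particular this one. The failure shows v is NOT the weak derivative of u.)
Correct weak derivative would be u'(x) = 2.


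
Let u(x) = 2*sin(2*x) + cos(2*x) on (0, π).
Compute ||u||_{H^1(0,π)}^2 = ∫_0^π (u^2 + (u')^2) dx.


||u||_{H^1(0,π)}^2 = 25*π/2

u'(x) = -2*sin(2*x) + 4*cos(2*x).
Expand u² and (u')² and integrate term by term on (0, π), using: for integers n ≥ 1, ∫_0^π sin²(nx) dx = ∫_0^π cos²(nx) dx = π/2; for n ≠ n', ∫_0^π sin(nx)sin(n'x) dx = ∫_0^π cos(nx)cos(n'x) dx = 0; and by product-to-sum, ∫_0^π sin(nx)cos(n'x) dx = ½∫_0^π [sin((n+n')x) + sin((n−n')x)] dx, which is 0 when n+n' is even and 2n/(n²−n'²) when n+n' is odd (it need not vanish on (0, π)).
  u² squared terms: (2)²·∫sin(2x)² dx = 4·π/2 = 2*π;  (1)²·∫cos(2x)² dx = 1·π/2 = π/2.
  u² cross terms: 2·(2)·(1)·∫sin(2x)·cos(2x) dx = 4·(0) = 0.
  So ∫_0^π u² dx = 2*π + π/2 + 0 = 5*π/2.
  (u')² squared terms: (-2)²·∫sin(2x)² dx = 4·π/2 = 2*π;  (4)²·∫cos(2x)² dx = 16·π/2 = 8*π.
  (u')² cross terms: 2·(-2)·(4)·∫sin(2x)·cos(2x) dx = -16·(0) = 0.
  So ∫_0^π (u')² dx = 2*π + 8*π + 0 = 10*π.
||u||_{H^1}^2 = (5*π/2) + (10*π) = 25*π/2.


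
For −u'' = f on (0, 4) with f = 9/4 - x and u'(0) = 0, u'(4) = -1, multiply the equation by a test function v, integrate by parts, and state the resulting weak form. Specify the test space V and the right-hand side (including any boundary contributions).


V = H^1(0, 4) (v unrestricted at boundary; u is determined up to an additive constant); weak form: ∫_0^4 u'v' dx = ∫_0^4 (9/4 - x) v dx − v(4) for all v ∈ V.

Multiply both sides by a test function v and integrate from 0 to 4:
  ∫_0^4 −u''(x) v(x) dx = ∫_0^4 f(x) v(x) dx.
Integrate the LHS by parts once:
  ∫_0^4 −u'' v dx = −[u'(x) v(x)]_0^4 + ∫_0^4 u'(x) v'(x) dx.
Thus ∫_0^4 u'(x) v'(x) dx = ∫_0^4 f(x) v(x) dx + [u'(x) v(x)]_0^4.
Choose V so that boundary terms are either known or forced to vanish.
u has inhomogeneous Neumann u'(0) = 0, u'(4) = -1. [u' v]_0^4 = (-1)·v(4) − (0)·v(0) = − v(4). Take V = H^1(0, 4); boundary term becomes part of RHS.
Weak formulation: find u (satisfying any essential BC) such that ∫_0^4 u'(x) v'(x) dx = ∫_0^4 f v dx − v(4) for all v ∈ V (Neumann data are natural BCs: they enter the RHS as boundary terms).
Substituting f(x) = 9/4 - x, the right-hand side is ∫_0^4 (9/4 - x) v dx − v(4).
Compatibility check (pure Neumann): taking v ≡ 1 ∈ V gives 0 = ∫_0^4 f dx + (-1) − (0), i.e. ∫_0^4 f dx must equal u'(0) − u'(4) = 1. Indeed ∫_0^4 (9/4 - x) dx = 1, so the data are compatible. The solution is then unique only up to an additive constant (fix it e.g. by requiring ∫_0^4 u dx = 0).


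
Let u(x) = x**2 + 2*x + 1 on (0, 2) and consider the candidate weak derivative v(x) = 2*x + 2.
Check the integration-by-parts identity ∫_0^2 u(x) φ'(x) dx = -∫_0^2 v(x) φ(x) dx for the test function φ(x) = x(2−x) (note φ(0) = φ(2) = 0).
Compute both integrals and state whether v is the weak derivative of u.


LHS = -16/3, RHS = -16/3. Yes, v = u' weakly.

u(x) = x**2 + 2*x + 1, classical derivative u'(x) = 2*x + 2.
φ(x) = x(2−x), so φ'(x) = 2 - 2*x.
Note φ(0) = φ(2) = 0, so the boundary term u·φ vanishes.
LHS = ∫_0^2 u(x) φ'(x) dx = ∫_0^2 (-2*x^3 - 2*x^2 + 2*x + 2) dx. Term by term:
  ∫_0^2 -2*x^3 dx = -8;  ∫_0^2 -2*x^2 dx = -16/3;  ∫_0^2 2*x dx = 4;
  ∫_0^2 2 dx = 4.
Sum: -8 − 16/3 + 4 + 4 = -16/3.
So LHS = -16/3.
∫_0^2 v(x) φ(x) dx = ∫_0^2 (-2*x^3 + 2*x^2 + 4*x) dx. Term by term:
  ∫_0^2 -2*x^3 dx = -8;  ∫_0^2 2*x^2 dx = 16/3;  ∫_0^2 4*x dx = 8.
Sum: -8 + 16/3 + 8 = 16/3.
So RHS = -∫_0^2 v(x) φ(x) dx = -16/3.
LHS = RHS, so the identity holds for this test φ.
Moreover u is smooth here and v(x) = u'(x) = 2*x + 2 pointwise, so the identity holds for every test function. Hence v is the weak derivative of u.


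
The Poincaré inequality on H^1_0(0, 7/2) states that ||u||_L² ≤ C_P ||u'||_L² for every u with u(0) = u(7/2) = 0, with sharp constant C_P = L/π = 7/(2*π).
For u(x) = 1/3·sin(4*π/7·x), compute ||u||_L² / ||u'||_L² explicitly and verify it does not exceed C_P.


||u||_L² / ||u'||_L² = 7/(4*π) < C_P = 7/(2*π).

u(x) = 1/3·sin(4*π/7·x), so u'(x) = 4*π*cos(4*π*x/7)/21.
Writing u(x) = A·sin(kπx/L) with A = 1/3 and k = 2, use ∫_0^L sin²(kπx/L) dx = L/2 and ∫_0^L cos²(kπx/L) dx = L/2.
u² = 1/9·sin²(4*π/7·x) and (u')² = 16*π^2/441·cos²(4*π/7·x), and each of sin², cos² integrates to L/2 = 7/4 over (0, 7/2).
∫_0^7/2 u² dx = 7/36, so ||u||_L² = sqrt(7)/6.
∫_0^7/2 (u')² dx = 4*π^2/63, so ||u'||_L² = 2*sqrt(7)*π/21.
Ratio ||u||_L² / ||u'||_L² = 7/(4*π).
Sharp Poincaré constant on H^1_0(0, 7/2) is C_P = L/π = 7/(2*π), achieved by sin(2*π/7·x).
This is the k = 2 harmonic; the ratio L/(kπ) is strictly less than C_P = L/π, consistent with the sharp inequality ||u||_L² ≤ C_P ||u'||_L².


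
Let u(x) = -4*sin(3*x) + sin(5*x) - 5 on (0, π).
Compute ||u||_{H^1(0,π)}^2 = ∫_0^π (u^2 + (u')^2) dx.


||u||_{H^1(0,π)}^2 = 68/3 + 118*π

u'(x) = -12*cos(3*x) + 5*cos(5*x).
Expand u² and (u')² and integrate term by term on (0, π), using: for integers n ≥ 1, ∫_0^π sin²(nx) dx = ∫_0^π cos²(nx) dx = π/2; for n ≠ n', ∫_0^π sin(nx)sin(n'x) dx = ∫_0^π cos(nx)cos(n'x) dx = 0; and by product-to-sum, ∫_0^π sin(nx)cos(n'x) dx = ½∫_0^π [sin((n+n')x) + sin((n−n')x)] dx, which is 0 when n+n' is even and 2n/(n²−n'²) when n+n' is odd (it need not vanish on (0, π)). For the constant mode: ∫_0^π 1 dx = π, ∫_0^π cos(nx) dx = 0, ∫_0^π sin(nx) dx = (1−(−1)^n)/n.
  u² squared terms: (-5)²·∫1 dx = 25·π = 25*π;  (-4)²·∫sin(3x)² dx = 16·π/2 = 8*π;  (1)²·∫sin(5x)² dx = 1·π/2 = π/2.
  u² cross terms: 2·(-5)·(-4)·∫1·sin(3x) dx = 40·(2/3) = 80/3;  2·(-5)·(1)·∫1·sin(5x) dx = -10·(2/5) = -4;  2·(-4)·(1)·∫sin(3x)·sin(5x) dx = -8·(0) = 0.
  So ∫_0^π u² dx = 25*π + 8*π + π/2 + 80/3 − 4 + 0 = 68/3 + 67*π/2.
  (u')² squared terms: (-12)²·∫cos(3x)² dx = 144·π/2 = 72*π;  (5)²·∫cos(5x)² dx = 25·π/2 = 25*π/2.
  (u')² cross terms: 2·(-12)·(5)·∫cos(3x)·cos(5x) dx = -120·(0) = 0.
  So ∫_0^π (u')² dx = 72*π + 25*π/2 + 0 = 169*π/2.
||u||_{H^1}^2 = (68/3 + 67*π/2) + (169*π/2) = 68/3 + 118*π.


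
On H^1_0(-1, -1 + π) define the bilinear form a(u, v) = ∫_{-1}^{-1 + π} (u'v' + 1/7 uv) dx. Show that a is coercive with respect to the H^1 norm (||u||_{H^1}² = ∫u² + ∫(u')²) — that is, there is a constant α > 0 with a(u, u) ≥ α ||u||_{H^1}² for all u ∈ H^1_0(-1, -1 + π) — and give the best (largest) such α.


α = 4/7

Coercivity of a(·,·) on H^1_0(-1, -1 + π) means a(u, u) ≥ α ||u||_{H^1}² for every u ∈ H^1_0.
The interval has length L = π, and Poincaré/coercivity depend only on L. Here a(u, u) = ∫(u')² + (1/7)·∫u².
Here 0 < c = 1/7 < 1. The condition a(u,u) ≥ α||u||_{H^1}² reads (1−α)∫(u')² ≥ (α−c)∫u². Any admissible α is ≤ 1 (rapidly oscillating u have ∫u²/∫(u')² → 0), and α = 1 would force 0 ≥ (1−c)∫u², impossible since c < 1; so 1−α > 0. By the sharp Poincaré inequality on H^1_0 of an interval of length L, ∫(u')² ≥ (π/L)²∫u² with equality for the first sine mode sin(π(x−x₀)/L) (x₀ the left endpoint), so the inequality holds for all u iff (1−α)(π/L)² ≥ α − c, i.e. α ≤ ((π/L)² + c)/((π/L)² + 1) = (1 + c(L/π)²)/(1 + (L/π)²). With (π/L)² = 1 and c = 1/7, the largest admissible constant is α = ((π/L)² + c)/((π/L)² + 1).
Simplifying, α = 4/7.


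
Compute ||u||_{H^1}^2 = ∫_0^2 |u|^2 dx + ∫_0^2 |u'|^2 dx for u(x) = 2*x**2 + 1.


||u||_{H^1}^2 = 1214/15

The H^1 norm (squared) on an interval (0, L) is
  ||u||_{H^1}^2 = ∫_0^L u(x)^2 dx + ∫_0^L u'(x)^2 dx.
Compute u'(x) = 4*x.
Then u(x)^2 = 4*x**4 + 4*x**2 + 1 and u'(x)^2 = 16*x**2.
Integrate each monomial from 0 to 2 using ∫_0^2 c·x^n dx = c·2^(n+1)/(n+1):
  ∫_0^2 u(x)^2 dx = ∫_0^2 (4*x^4 + 4*x^2 + 1) dx. Term by term:
    ∫_0^2 4*x^4 dx = 128/5;  ∫_0^2 4*x^2 dx = 32/3;  ∫_0^2 1 dx = 2.
  Sum: 128/5 + 32/3 + 2 = 574/15.
  ∫_0^2 u'(x)^2 dx = ∫_0^2 (16*x^2) dx. Term by term:
    ∫_0^2 16*x^2 dx = 128/3.
Adding: ||u||_{H^1}^2 = 574/15 + 128/3 = 1214/15.


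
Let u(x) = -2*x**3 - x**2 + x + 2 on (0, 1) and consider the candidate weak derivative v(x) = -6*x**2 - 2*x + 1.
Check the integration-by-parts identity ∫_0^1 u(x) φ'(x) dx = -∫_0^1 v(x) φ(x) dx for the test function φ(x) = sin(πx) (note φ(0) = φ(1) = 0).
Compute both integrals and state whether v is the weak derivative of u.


LHS = -24/π^3 + 6/π, RHS = -24/π^3 + 6/π. Yes, v = u' weakly.

u(x) = -2*x**3 - x**2 + x + 2, classical derivative u'(x) = -6*x**2 - 2*x + 1.
φ(x) = sin(πx), so φ'(x) = π*cos(π*x).
Note φ(0) = φ(1) = 0, so the boundary term u·φ vanishes.
LHS = ∫_0^1 u(x) φ'(x) dx = ∫_0^1 (-2*π*x^3*cos(π*x) - π*x^2*cos(π*x) + π*x*cos(π*x) + 2*π*cos(π*x)) dx. Term by term:
  ∫_0^1 2*π*cos(π*x) dx = 0;  ∫_0^1 π*x*cos(π*x) dx = -2/π;  ∫_0^1 -π*x^2*cos(π*x) dx = 2/π;
  ∫_0^1 -2*π*x^3*cos(π*x) dx = -24/π^3 + 6/π.
Sum: 0 − 2/π + 2/π + -24/π^3 + 6/π = -24/π^3 + 6/π.
So LHS = -24/π^3 + 6/π.
∫_0^1 v(x) φ(x) dx = ∫_0^1 (-6*x^2*sin(π*x) - 2*x*sin(π*x) + sin(π*x)) dx. Term by term:
  ∫_0^1 -6*x^2*sin(π*x) dx = -6/π + 24/π^3;  ∫_0^1 -2*x*sin(π*x) dx = -2/π;  ∫_0^1 sin(π*x) dx = 2/π.
Sum: -6/π + 24/π^3 − 2/π + 2/π = -6/π + 24/π^3.
So RHS = -∫_0^1 v(x) φ(x) dx = -24/π^3 + 6/π.
LHS = RHS, so the identity holds for this test φ.
Moreover u is smooth here and v(x) = u'(x) = -6*x**2 - 2*x + 1 pointwise, so the identity holds for every test function. Hence v is the weak derivative of u.


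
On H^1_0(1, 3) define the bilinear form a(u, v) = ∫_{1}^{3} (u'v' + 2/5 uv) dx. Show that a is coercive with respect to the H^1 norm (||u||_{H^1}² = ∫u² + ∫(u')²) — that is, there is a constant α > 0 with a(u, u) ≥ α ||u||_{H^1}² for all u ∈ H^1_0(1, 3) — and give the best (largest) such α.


α = (8/5 + π^2)/(4 + π^2)

Coercivity of a(·,·) on H^1_0(1, 3) means a(u, u) ≥ α ||u||_{H^1}² for every u ∈ H^1_0.
The interval has length L = 2, and Poincaré/coercivity depend only on L. Here a(u, u) = ∫(u')² + (2/5)·∫u².
Here 0 < c = 2/5 < 1. The condition a(u,u) ≥ α||u||_{H^1}² reads (1−α)∫(u')² ≥ (α−c)∫u². Any admissible α is ≤ 1 (rapidly oscillating u have ∫u²/∫(u')² → 0), and α = 1 would force 0 ≥ (1−c)∫u², impossible since c < 1; so 1−α > 0. By the sharp Poincaré inequality on H^1_0 of an interval of length L, ∫(u')² ≥ (π/L)²∫u² with equality for the first sine mode sin(π(x−x₀)/L) (x₀ the left endpoint), so the inequality holds for all u iff (1−α)(π/L)² ≥ α − c, i.e. α ≤ ((π/L)² + c)/((π/L)² + 1) = (1 + c(L/π)²)/(1 + (L/π)²). With (π/L)² = π^2/4 and c = 2/5, the largest admissible constant is α = ((π/L)² + c)/((π/L)² + 1).
Simplifying, α = (8/5 + π^2)/(4 + π^2).


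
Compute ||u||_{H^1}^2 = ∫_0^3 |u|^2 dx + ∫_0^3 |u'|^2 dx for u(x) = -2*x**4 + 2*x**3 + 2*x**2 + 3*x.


||u||_{H^1}^2 = 319428/35

The H^1 norm (squared) on an interval (0, L) is
  ||u||_{H^1}^2 = ∫_0^L u(x)^2 dx + ∫_0^L u'(x)^2 dx.
Compute u'(x) = -8*x**3 + 6*x**2 + 4*x + 3.
Then u(x)^2 = 4*x**8 - 8*x**7 - 4*x**6 - 4*x**5 + 16*x**4 + 12*x**3 + 9*x**2 and u'(x)^2 = 64*x**6 - 96*x**5 - 28*x**4 + 52*x**2 + 24*x + 9.
Integrate each monomial from 0 to 3 using ∫_0^3 c·x^n dx = c·3^(n+1)/(n+1):
  ∫_0^3 u(x)^2 dx = ∫_0^3 (4*x^8 - 8*x^7 - 4*x^6 - 4*x^5 + 16*x^4 + 12*x^3 + 9*x^2) dx. Term by term:
    ∫_0^3 4*x^8 dx = 8748;  ∫_0^3 -8*x^7 dx = -6561;  ∫_0^3 -4*x^6 dx = -8748/7;
    ∫_0^3 -4*x^5 dx = -486;  ∫_0^3 16*x^4 dx = 3888/5;  ∫_0^3 12*x^3 dx = 243;
    ∫_0^3 9*x^2 dx = 81.
  Sum: 8748 − 6561 − 8748/7 − 486 + 3888/5 + 243 + 81 = 54351/35.
  ∫_0^3 u'(x)^2 dx = ∫_0^3 (64*x^6 - 96*x^5 - 28*x^4 + 52*x^2 + 24*x + 9) dx. Term by term:
    ∫_0^3 64*x^6 dx = 139968/7;  ∫_0^3 -96*x^5 dx = -11664;  ∫_0^3 -28*x^4 dx = -6804/5;
    ∫_0^3 52*x^2 dx = 468;  ∫_0^3 24*x dx = 108;  ∫_0^3 9 dx = 27.
  Sum: 139968/7 − 11664 − 6804/5 + 468 + 108 + 27 = 265077/35.
Adding: ||u||_{H^1}^2 = 54351/35 + 265077/35 = 319428/35.


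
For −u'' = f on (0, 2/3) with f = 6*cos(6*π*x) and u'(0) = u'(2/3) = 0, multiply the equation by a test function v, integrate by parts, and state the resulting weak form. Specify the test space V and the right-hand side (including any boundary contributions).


V = H^1(0, 2/3) (no boundary constraint on v; u is determined up to an additive constant); weak form: ∫_0^2/3 u'v' dx = ∫_0^2/3 (6*cos(6*π*x)) v dx for all v ∈ V.

Multiply both sides by a test function v and integrate from 0 to 2/3:
  ∫_0^2/3 −u''(x) v(x) dx = ∫_0^2/3 f(x) v(x) dx.
Integrate the LHS by parts once:
  ∫_0^2/3 −u'' v dx = −[u'(x) v(x)]_0^2/3 + ∫_0^2/3 u'(x) v'(x) dx.
Thus ∫_0^2/3 u'(x) v'(x) dx = ∫_0^2/3 f(x) v(x) dx + [u'(x) v(x)]_0^2/3.
Choose V so that boundary terms are either known or forced to vanish.
u has homogeneous Neumann: u'(0) = u'(2/3) = 0. So [u' v]_0^2/3 = 0·v(2/3) − 0·v(0) = 0 for any v; take V = H^1(0, 2/3).
Weak formulation: find u (satisfying any essential BC) such that ∫_0^2/3 u'(x) v'(x) dx = ∫_0^2/3 f v dx for all v ∈ V (homogeneous Neumann, so boundary terms vanish).
Substituting f(x) = 6*cos(6*π*x), the right-hand side is ∫_0^2/3 (6*cos(6*π*x)) v dx.
Compatibility check (pure Neumann): taking v ≡ 1 ∈ V gives 0 = ∫_0^2/3 f dx + (0) − (0), i.e. ∫_0^2/3 f dx must equal u'(0) − u'(2/3) = 0. Indeed ∫_0^2/3 (6*cos(6*π*x)) dx = 0, so the data are compatible. The solution is then unique only up to an additive constant (fix it e.g. by requiring ∫_0^2/3 u dx = 0).


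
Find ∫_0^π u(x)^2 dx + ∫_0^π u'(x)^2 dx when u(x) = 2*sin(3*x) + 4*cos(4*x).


||u||_{H^1(0,π)}^2 = -1632/7 + 156*π

u'(x) = -16*sin(4*x) + 6*cos(3*x).
Expand u² and (u')² and integrate term by term on (0, π), using: for integers n ≥ 1, ∫_0^π sin²(nx) dx = ∫_0^π cos²(nx) dx = π/2; for n ≠ n', ∫_0^π sin(nx)sin(n'x) dx = ∫_0^π cos(nx)cos(n'x) dx = 0; and by product-to-sum, ∫_0^π sin(nx)cos(n'x) dx = ½∫_0^π [sin((n+n')x) + sin((n−n')x)] dx, which is 0 when n+n' is even and 2n/(n²−n'²) when n+n' is odd (it need not vanish on (0, π)).
  u² squared terms: (2)²·∫sin(3x)² dx = 4·π/2 = 2*π;  (4)²·∫cos(4x)² dx = 16·π/2 = 8*π.
  u² cross terms: 2·(2)·(4)·∫sin(3x)·cos(4x) dx = 16·(-6/7) = -96/7.
  So ∫_0^π u² dx = 2*π + 8*π − 96/7 = -96/7 + 10*π.
  (u')² squared terms: (-16)²·∫sin(4x)² dx = 256·π/2 = 128*π;  (6)²·∫cos(3x)² dx = 36·π/2 = 18*π.
  (u')² cross terms: 2·(-16)·(6)·∫sin(4x)·cos(3x) dx = -192·(8/7) = -1536/7.
  So ∫_0^π (u')² dx = 128*π + 18*π − 1536/7 = -1536/7 + 146*π.
||u||_{H^1}^2 = (-96/7 + 10*π) + (-1536/7 + 146*π) = -1632/7 + 156*π.


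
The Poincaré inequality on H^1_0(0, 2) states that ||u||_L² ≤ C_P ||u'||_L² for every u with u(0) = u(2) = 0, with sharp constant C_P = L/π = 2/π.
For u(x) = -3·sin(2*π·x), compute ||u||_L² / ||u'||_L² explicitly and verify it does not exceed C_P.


||u||_L² / ||u'||_L² = 1/(2*π) < C_P = 2/π.

u(x) = -3·sin(2*π·x), so u'(x) = -6*π*cos(2*π*x).
Writing u(x) = A·sin(kπx/L) with A = -3 and k = 4, use ∫_0^L sin²(kπx/L) dx = L/2 and ∫_0^L cos²(kπx/L) dx = L/2.
u² = 9·sin²(2*π·x) and (u')² = 36*π^2·cos²(2*π·x), and each of sin², cos² integrates to L/2 = 1 over (0, 2).
∫_0^2 u² dx = 9, so ||u||_L² = 3.
∫_0^2 (u')² dx = 36*π^2, so ||u'||_L² = 6*π.
Ratio ||u||_L² / ||u'||_L² = 1/(2*π).
Sharp Poincaré constant on H^1_0(0, 2) is C_P = L/π = 2/π, achieved by sin(π/2·x).
This is the k = 4 harmonic; the ratio L/(kπ) is strictly less than C_P = L/π, consistent with the sharp inequality ||u||_L² ≤ C_P ||u'||_L².


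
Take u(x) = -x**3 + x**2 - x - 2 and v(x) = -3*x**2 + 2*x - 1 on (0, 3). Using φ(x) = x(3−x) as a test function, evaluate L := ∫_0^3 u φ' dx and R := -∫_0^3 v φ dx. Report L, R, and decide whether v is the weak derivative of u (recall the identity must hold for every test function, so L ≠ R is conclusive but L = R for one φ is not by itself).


LHS = 549/20, RHS = 549/20. Yes, v = u' weakly.

u(x) = -x**3 + x**2 - x - 2, classical derivative u'(x) = -3*x**2 + 2*x - 1.
φ(x) = x(3−x), so φ'(x) = 3 - 2*x.
Note φ(0) = φ(3) = 0, so the boundary term u·φ vanishes.
LHS = ∫_0^3 u(x) φ'(x) dx = ∫_0^3 (2*x^4 - 5*x^3 + 5*x^2 + x - 6) dx. Term by term:
  ∫_0^3 2*x^4 dx = 486/5;  ∫_0^3 -5*x^3 dx = -405/4;  ∫_0^3 5*x^2 dx = 45;
  ∫_0^3 x dx = 9/2;  ∫_0^3 -6 dx = -18.
Sum: 486/5 − 405/4 + 45 + 9/2 − 18 = 549/20.
So LHS = 549/20.
∫_0^3 v(x) φ(x) dx = ∫_0^3 (3*x^4 - 11*x^3 + 7*x^2 - 3*x) dx. Term by term:
  ∫_0^3 3*x^4 dx = 729/5;  ∫_0^3 -11*x^3 dx = -891/4;  ∫_0^3 7*x^2 dx = 63;
  ∫_0^3 -3*x dx = -27/2.
Sum: 729/5 − 891/4 + 63 − 27/2 = -549/20.
So RHS = -∫_0^3 v(x) φ(x) dx = 549/20.
LHS = RHS, so the identity holds for this test φ.
Moreover u is smooth here and v(x) = u'(x) = -3*x**2 + 2*x - 1 pointwise, so the identity holds for every test function. Hence v is the weak derivative of u.


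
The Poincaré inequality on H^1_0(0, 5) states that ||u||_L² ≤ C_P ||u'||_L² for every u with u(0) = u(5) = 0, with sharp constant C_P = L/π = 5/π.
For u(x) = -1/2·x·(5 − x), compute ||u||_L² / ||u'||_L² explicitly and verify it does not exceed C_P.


||u||_L² / ||u'||_L² = sqrt(10)/2 < C_P = 5/π.

u(x) = -1/2·x·(5 − x), so u'(x) = x - 5/2.
u(x) = -1/2·x·(5 − x) vanishes at x = 0 and x = 5, so u ∈ H^1_0(0, 5). Differentiate via the product rule and integrate the resulting polynomials term by term.
  ∫_0^5 u² dx = ∫_0^5 (x^4/4 - 5*x^3/2 + 25*x^2/4) dx. Term by term:
    ∫_0^5 x^4/4 dx = 625/4;  ∫_0^5 -5*x^3/2 dx = -3125/8;  ∫_0^5 25*x^2/4 dx = 3125/12.
  Sum: 625/4 − 3125/8 + 3125/12 = 625/24.
  ∫_0^5 (u')² dx = ∫_0^5 (x^2 - 5*x + 25/4) dx. Term by term:
    ∫_0^5 x^2 dx = 125/3;  ∫_0^5 -5*x dx = -125/2;  ∫_0^5 25/4 dx = 125/4.
  Sum: 125/3 − 125/2 + 125/4 = 125/12.
∫_0^5 u² dx = 625/24, so ||u||_L² = 25*sqrt(6)/12.
∫_0^5 (u')² dx = 125/12, so ||u'||_L² = 5*sqrt(15)/6.
Ratio ||u||_L² / ||u'||_L² = sqrt(10)/2.
Sharp Poincaré constant on H^1_0(0, 5) is C_P = L/π = 5/π, achieved by sin(π/5·x).
A polynomial bump cannot attain the sharp Poincaré constant (only the first sine eigenfunction does), so the ratio is strictly less than C_P, consistent with ||u||_L² ≤ C_P ||u'||_L².


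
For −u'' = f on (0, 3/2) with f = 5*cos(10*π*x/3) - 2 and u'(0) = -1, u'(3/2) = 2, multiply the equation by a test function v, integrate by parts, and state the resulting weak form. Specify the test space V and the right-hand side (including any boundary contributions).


V = H^1(0, 3/2) (v unrestricted at boundary; u is determined up to an additive constant); weak form: ∫_0^3/2 u'v' dx = ∫_0^3/2 (5*cos(10*π*x/3) - 2) v dx + 2·v(3/2) + v(0) for all v ∈ V.

Multiply both sides by a test function v and integrate from 0 to 3/2:
  ∫_0^3/2 −u''(x) v(x) dx = ∫_0^3/2 f(x) v(x) dx.
Integrate the LHS by parts once:
  ∫_0^3/2 −u'' v dx = −[u'(x) v(x)]_0^3/2 + ∫_0^3/2 u'(x) v'(x) dx.
Thus ∫_0^3/2 u'(x) v'(x) dx = ∫_0^3/2 f(x) v(x) dx + [u'(x) v(x)]_0^3/2.
Choose V so that boundary terms are either known or forced to vanish.
u has inhomogeneous Neumann u'(0) = -1, u'(3/2) = 2. [u' v]_0^3/2 = (2)·v(3/2) − (-1)·v(0) = 2·v(3/2) + v(0). Take V = H^1(0, 3/2); boundary term becomes part of RHS.
Weak formulation: find u (satisfying any essential BC) such that ∫_0^3/2 u'(x) v'(x) dx = ∫_0^3/2 f v dx + 2·v(3/2) + v(0) for all v ∈ V (Neumann data are natural BCs: they enter the RHS as boundary terms).
Substituting f(x) = 5*cos(10*π*x/3) - 2, the right-hand side is ∫_0^3/2 (5*cos(10*π*x/3) - 2) v dx + 2·v(3/2) + v(0).
Compatibility check (pure Neumann): taking v ≡ 1 ∈ V gives 0 = ∫_0^3/2 f dx + (2) − (-1), i.e. ∫_0^3/2 f dx must equal u'(0) − u'(3/2) = -3. Indeed ∫_0^3/2 (5*cos(10*π*x/3) - 2) dx = -3, so the data are compatible. The solution is then unique only up to an additive constant (fix it e.g. by requiring ∫_0^3/2 u dx = 0).


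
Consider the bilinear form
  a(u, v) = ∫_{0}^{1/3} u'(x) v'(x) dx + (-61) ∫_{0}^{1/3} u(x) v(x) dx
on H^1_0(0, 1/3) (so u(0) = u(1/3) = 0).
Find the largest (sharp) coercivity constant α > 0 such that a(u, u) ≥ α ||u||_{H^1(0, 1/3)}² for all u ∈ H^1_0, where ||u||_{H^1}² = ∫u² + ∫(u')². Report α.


α = (-61 + 9*π^2)/(1 + 9*π^2)

Coercivity of a(·,·) on H^1_0(0, 1/3) means a(u, u) ≥ α ||u||_{H^1}² for every u ∈ H^1_0.
The interval has length L = 1/3, and Poincaré/coercivity depend only on L. Here a(u, u) = ∫(u')² + (-61)·∫u².
Here c = -61 < 0 with |c| < (π/L)² = 9*π^2, so coercivity still holds. The condition a(u,u) ≥ α||u||_{H^1}² reads (1−α)∫(u')² ≥ (α−c)∫u². Any admissible α is ≤ 1 (rapidly oscillating u have ∫u²/∫(u')² → 0), and α = 1 would force 0 ≥ (1−c)∫u², impossible since c < 1; so 1−α > 0. By the sharp Poincaré inequality on H^1_0 of an interval of length L, ∫(u')² ≥ (π/L)²∫u² with equality for the first sine mode sin(π(x−x₀)/L) (x₀ the left endpoint), so the inequality holds for all u iff (1−α)(π/L)² ≥ α − c, i.e. α ≤ ((π/L)² + c)/((π/L)² + 1) = (1 + c(L/π)²)/(1 + (L/π)²). (Direct route, valid since c ≤ 0: Poincaré gives c∫u² ≥ c(L/π)²∫(u')², so a(u,u) ≥ (1 + c(L/π)²)∫(u')², while ||u||_{H^1}² ≤ (1 + (L/π)²)∫(u')²; dividing yields the same α.) With (π/L)² = 9*π^2 and c = -61, the largest admissible constant is α = ((π/L)² + c)/((π/L)² + 1).
Simplifying, α = (-61 + 9*π^2)/(1 + 9*π^2).


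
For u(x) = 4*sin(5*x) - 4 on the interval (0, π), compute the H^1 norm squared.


||u||_{H^1(0,π)}^2 = -64/5 + 224*π

u'(x) = 20*cos(5*x).
Expand u² and (u')² and integrate term by term on (0, π), using: for integers n ≥ 1, ∫_0^π sin²(nx) dx = ∫_0^π cos²(nx) dx = π/2; for n ≠ n', ∫_0^π sin(nx)sin(n'x) dx = ∫_0^π cos(nx)cos(n'x) dx = 0; and by product-to-sum, ∫_0^π sin(nx)cos(n'x) dx = ½∫_0^π [sin((n+n')x) + sin((n−n')x)] dx, which is 0 when n+n' is even and 2n/(n²−n'²) when n+n' is odd (it need not vanish on (0, π)). For the constant mode: ∫_0^π 1 dx = π, ∫_0^π cos(nx) dx = 0, ∫_0^π sin(nx) dx = (1−(−1)^n)/n.
  u² squared terms: (-4)²·∫1 dx = 16·π = 16*π;  (4)²·∫sin(5x)² dx = 16·π/2 = 8*π.
  u² cross terms: 2·(-4)·(4)·∫1·sin(5x) dx = -32·(2/5) = -64/5.
  So ∫_0^π u² dx = 16*π + 8*π − 64/5 = -64/5 + 24*π.
  (u')² squared terms: (20)²·∫cos(5x)² dx = 400·π/2 = 200*π.
  So ∫_0^π (u')² dx = 200*π.
||u||_{H^1}^2 = (-64/5 + 24*π) + (200*π) = -64/5 + 224*π.
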